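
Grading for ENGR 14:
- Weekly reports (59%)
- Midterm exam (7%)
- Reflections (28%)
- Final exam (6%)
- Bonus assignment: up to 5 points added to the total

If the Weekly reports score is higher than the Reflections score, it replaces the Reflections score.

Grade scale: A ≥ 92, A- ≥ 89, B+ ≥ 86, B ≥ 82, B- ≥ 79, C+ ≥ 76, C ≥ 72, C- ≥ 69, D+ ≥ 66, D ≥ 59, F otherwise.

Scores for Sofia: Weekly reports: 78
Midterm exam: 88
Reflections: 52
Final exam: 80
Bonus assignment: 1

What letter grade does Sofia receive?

B-

Weekly reports (78) > Reflections (52), so Reflections counts as 78.
Weighted total:
  Weekly reports 78 × 0.59 = 46.02
  Midterm exam 88 × 0.07 = 6.16
  Reflections 78 × 0.28 = 21.84
  Final exam 80 × 0.06 = 4.8
Sum = 78.82
Bonus assignment: 78.82 + 1 = 79.82
79.82 is ≥ 79 and < 82 → B-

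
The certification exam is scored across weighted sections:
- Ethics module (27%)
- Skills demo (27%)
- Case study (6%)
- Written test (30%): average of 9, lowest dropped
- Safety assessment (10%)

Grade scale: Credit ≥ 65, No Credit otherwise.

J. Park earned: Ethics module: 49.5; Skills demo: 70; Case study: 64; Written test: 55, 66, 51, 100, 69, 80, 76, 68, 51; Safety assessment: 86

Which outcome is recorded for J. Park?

Credit

Written test: drop 51 → average of remaining 8 = 565/8 = 70.625
Weighted total:
  Ethics module 49.5 × 0.27 = 13.365
  Skills demo 70 × 0.27 = 18.9
  Case study 64 × 0.06 = 3.84
  Written test 70.625 × 0.3 = 21.1875
  Safety assessment 86 × 0.1 = 8.6
Sum = 65.8925
65.8925 ≥ 65 → Credit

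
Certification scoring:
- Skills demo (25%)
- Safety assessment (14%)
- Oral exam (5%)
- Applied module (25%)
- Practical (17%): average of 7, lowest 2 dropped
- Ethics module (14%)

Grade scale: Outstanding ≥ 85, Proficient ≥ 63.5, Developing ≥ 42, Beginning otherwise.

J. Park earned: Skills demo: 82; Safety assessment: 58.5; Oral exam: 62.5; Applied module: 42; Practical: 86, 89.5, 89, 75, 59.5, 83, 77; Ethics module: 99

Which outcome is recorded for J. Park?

Proficient

Practical: drop 59.5, 75 → average of remaining 5 = 424.5/5 = 84.9
Weighted total:
  Skills demo 82 × 0.25 = 20.5
  Safety assessment 58.5 × 0.14 = 8.19
  Oral exam 62.5 × 0.05 = 3.125
  Applied module 42 × 0.25 = 10.5
  Practical 84.9 × 0.17 = 14.433
  Ethics module 99 × 0.14 = 13.86
Sum = 70.608
70.608 is ≥ 63.5 and < 85 → Proficient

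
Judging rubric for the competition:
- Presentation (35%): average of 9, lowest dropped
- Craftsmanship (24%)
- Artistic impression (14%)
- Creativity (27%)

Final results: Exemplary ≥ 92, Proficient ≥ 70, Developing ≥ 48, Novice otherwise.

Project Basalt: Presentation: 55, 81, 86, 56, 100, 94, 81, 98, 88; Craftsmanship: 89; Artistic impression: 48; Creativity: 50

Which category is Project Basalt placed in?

Proficient

Presentation: drop 55 → average of remaining 8 = 684/8 = 85.5
Weighted total:
  Presentation 85.5 × 0.35 = 29.925
  Craftsmanship 89 × 0.24 = 21.36
  Artistic impression 48 × 0.14 = 6.72
  Creativity 50 × 0.27 = 13.5
Sum = 71.505
71.505 is ≥ 70 and < 92 → Proficient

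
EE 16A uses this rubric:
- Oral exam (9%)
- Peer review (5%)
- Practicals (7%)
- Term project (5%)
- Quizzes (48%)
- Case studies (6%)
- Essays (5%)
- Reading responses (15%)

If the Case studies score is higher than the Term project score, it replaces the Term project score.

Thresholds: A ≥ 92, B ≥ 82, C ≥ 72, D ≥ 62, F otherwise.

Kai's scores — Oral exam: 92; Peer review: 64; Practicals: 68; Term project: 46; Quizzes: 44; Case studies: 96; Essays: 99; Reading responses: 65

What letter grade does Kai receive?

D

Case studies (96) > Term project (46), so Term project counts as 96.
Weighted total:
  Oral exam 92 × 0.09 = 8.28
  Peer review 64 × 0.05 = 3.2
  Practicals 68 × 0.07 = 4.76
  Term project 96 × 0.05 = 4.8
  Quizzes 44 × 0.48 = 21.12
  Case studies 96 × 0.06 = 5.76
  Essays 99 × 0.05 = 4.95
  Reading responses 65 × 0.15 = 9.75
Sum = 62.62
62.62 is ≥ 62 and < 72 → D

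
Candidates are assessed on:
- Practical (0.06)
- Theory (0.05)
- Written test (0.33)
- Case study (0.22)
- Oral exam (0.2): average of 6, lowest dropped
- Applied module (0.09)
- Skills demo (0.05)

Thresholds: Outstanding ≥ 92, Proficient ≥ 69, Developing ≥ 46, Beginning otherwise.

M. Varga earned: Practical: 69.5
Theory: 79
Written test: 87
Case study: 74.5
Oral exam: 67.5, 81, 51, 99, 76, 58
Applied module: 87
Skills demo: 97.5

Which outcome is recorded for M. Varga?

Proficient

Oral exam: drop 51 → average of remaining 5 = 381.5/5 = 76.3
Weighted total:
  Practical 69.5 × 0.06 = 4.17
  Theory 79 × 0.05 = 3.95
  Written test 87 × 0.33 = 28.71
  Case study 74.5 × 0.22 = 16.39
  Oral exam 76.3 × 0.2 = 15.26
  Applied module 87 × 0.09 = 7.83
  Skills demo 97.5 × 0.05 = 4.875
Sum = 81.185
81.185 is ≥ 69 and < 92 → Proficient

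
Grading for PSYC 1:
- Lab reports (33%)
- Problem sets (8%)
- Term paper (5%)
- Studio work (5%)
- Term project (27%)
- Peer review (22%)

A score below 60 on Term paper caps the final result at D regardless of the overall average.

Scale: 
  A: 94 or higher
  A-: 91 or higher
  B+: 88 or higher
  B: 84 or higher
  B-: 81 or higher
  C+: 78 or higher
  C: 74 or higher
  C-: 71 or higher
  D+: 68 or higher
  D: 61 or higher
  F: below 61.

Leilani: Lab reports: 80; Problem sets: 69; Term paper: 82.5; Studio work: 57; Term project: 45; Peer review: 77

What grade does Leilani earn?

D

Term paper score 82.5 ≥ 60: minimum met.
Weighted total:
  Lab reports 80 × 0.33 = 26.4
  Problem sets 69 × 0.08 = 5.52
  Term paper 82.5 × 0.05 = 4.125
  Studio work 57 × 0.05 = 2.85
  Term project 45 × 0.27 = 12.15
  Peer review 77 × 0.22 = 16.94
Sum = 67.985
67.985 is ≥ 61 and < 68 → D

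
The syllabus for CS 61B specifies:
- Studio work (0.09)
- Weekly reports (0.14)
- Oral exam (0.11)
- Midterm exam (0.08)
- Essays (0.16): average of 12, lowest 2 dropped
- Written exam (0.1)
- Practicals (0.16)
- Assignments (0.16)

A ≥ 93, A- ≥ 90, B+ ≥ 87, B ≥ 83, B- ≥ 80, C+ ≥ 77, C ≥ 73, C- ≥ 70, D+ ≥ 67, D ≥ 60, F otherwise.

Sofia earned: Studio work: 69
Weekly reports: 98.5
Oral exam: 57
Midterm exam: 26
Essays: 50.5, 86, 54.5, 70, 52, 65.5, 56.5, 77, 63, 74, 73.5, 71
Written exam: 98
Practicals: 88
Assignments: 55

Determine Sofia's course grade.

Essays: drop 50.5, 52 → average of remaining 10 = 691/10 = 69.1
Weighted total:
  Studio work 69 × 0.09 = 6.21
  Weekly reports 98.5 × 0.14 = 13.79
  Oral exam 57 × 0.11 = 6.27
  Midterm exam 26 × 0.08 = 2.08
  Essays 69.1 × 0.16 = 11.056
  Written exam 98 × 0.1 = 9.8
  Practicals 88 × 0.16 = 14.08
  Assignments 55 × 0.16 = 8.8
Sum = 72.086
72.086 is ≥ 70 and < 73 → C-

C-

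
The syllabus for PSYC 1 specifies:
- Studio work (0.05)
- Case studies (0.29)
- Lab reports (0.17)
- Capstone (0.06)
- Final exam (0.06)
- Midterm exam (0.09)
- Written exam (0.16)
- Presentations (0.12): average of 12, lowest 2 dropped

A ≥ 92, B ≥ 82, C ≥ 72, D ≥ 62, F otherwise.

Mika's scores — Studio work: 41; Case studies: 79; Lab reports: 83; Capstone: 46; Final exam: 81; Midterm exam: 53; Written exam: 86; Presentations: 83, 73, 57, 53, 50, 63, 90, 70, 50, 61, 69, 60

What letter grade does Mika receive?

C

Presentations: drop 50, 50 → average of remaining 10 = 679/10 = 67.9
Weighted total:
  Studio work 41 × 0.05 = 2.05
  Case studies 79 × 0.29 = 22.91
  Lab reports 83 × 0.17 = 14.11
  Capstone 46 × 0.06 = 2.76
  Final exam 81 × 0.06 = 4.86
  Midterm exam 53 × 0.09 = 4.77
  Written exam 86 × 0.16 = 13.76
  Presentations 67.9 × 0.12 = 8.148
Sum = 73.368
73.368 is ≥ 72 and < 82 → C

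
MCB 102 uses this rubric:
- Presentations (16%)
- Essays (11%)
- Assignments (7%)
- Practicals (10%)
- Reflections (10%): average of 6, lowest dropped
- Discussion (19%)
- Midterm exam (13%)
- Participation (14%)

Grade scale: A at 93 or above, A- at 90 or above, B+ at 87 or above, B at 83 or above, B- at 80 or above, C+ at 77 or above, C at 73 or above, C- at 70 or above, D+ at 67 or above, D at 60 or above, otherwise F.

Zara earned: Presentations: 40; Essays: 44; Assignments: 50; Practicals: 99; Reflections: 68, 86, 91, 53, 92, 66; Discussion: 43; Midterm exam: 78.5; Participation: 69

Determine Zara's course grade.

Reflections: drop 53 → average of remaining 5 = 403/5 = 80.6
Weighted total:
  Presentations 40 × 0.16 = 6.4
  Essays 44 × 0.11 = 4.84
  Assignments 50 × 0.07 = 3.5
  Practicals 99 × 0.1 = 9.9
  Reflections 80.6 × 0.1 = 8.06
  Discussion 43 × 0.19 = 8.17
  Midterm exam 78.5 × 0.13 = 10.205
  Participation 69 × 0.14 = 9.66
Sum = 60.735
60.735 is ≥ 60 and < 67 → D

D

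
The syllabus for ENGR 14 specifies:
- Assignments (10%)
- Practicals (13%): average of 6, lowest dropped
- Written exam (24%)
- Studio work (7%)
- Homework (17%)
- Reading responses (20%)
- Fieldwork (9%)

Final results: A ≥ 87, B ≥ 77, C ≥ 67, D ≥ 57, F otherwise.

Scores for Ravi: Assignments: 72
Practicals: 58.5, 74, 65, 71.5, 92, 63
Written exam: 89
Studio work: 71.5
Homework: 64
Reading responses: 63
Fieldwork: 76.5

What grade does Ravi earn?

Practicals: drop 58.5 → average of remaining 5 = 365.5/5 = 73.1
Weighted total:
  Assignments 72 × 0.1 = 7.2
  Practicals 73.1 × 0.13 = 9.503
  Written exam 89 × 0.24 = 21.36
  Studio work 71.5 × 0.07 = 5.005
  Homework 64 × 0.17 = 10.88
  Reading responses 63 × 0.2 = 12.6
  Fieldwork 76.5 × 0.09 = 6.885
Sum = 73.433
73.433 is ≥ 67 and < 77 → C

C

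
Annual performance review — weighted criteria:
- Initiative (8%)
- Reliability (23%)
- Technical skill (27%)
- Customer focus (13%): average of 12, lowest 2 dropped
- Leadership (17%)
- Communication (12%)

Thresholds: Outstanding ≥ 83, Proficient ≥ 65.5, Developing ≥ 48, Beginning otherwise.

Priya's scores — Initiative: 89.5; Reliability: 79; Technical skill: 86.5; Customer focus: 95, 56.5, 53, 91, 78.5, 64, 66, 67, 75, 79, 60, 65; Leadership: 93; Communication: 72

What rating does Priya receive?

Proficient

Customer focus: drop 53, 56.5 → average of remaining 10 = 740.5/10 = 74.05
Weighted total:
  Initiative 89.5 × 0.08 = 7.16
  Reliability 79 × 0.23 = 18.17
  Technical skill 86.5 × 0.27 = 23.355
  Customer focus 74.05 × 0.13 = 9.6265
  Leadership 93 × 0.17 = 15.81
  Communication 72 × 0.12 = 8.64
Sum = 82.7615
82.7615 is ≥ 65.5 and < 83 → Proficient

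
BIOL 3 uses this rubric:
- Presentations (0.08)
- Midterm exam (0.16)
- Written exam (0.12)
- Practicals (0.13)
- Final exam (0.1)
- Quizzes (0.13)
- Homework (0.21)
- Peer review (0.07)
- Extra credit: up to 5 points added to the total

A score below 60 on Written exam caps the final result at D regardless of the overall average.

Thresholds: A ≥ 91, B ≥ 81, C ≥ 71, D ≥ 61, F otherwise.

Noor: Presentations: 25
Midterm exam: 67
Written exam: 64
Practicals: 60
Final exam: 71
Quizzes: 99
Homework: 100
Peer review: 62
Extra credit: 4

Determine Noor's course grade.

Written exam score 64 ≥ 60: minimum met.
Weighted total:
  Presentations 25 × 0.08 = 2
  Midterm exam 67 × 0.16 = 10.72
  Written exam 64 × 0.12 = 7.68
  Practicals 60 × 0.13 = 7.8
  Final exam 71 × 0.1 = 7.1
  Quizzes 99 × 0.13 = 12.87
  Homework 100 × 0.21 = 21
  Peer review 62 × 0.07 = 4.34
Sum = 73.51
Extra credit: 73.51 + 4 = 77.51
77.51 is ≥ 71 and < 81 → C

C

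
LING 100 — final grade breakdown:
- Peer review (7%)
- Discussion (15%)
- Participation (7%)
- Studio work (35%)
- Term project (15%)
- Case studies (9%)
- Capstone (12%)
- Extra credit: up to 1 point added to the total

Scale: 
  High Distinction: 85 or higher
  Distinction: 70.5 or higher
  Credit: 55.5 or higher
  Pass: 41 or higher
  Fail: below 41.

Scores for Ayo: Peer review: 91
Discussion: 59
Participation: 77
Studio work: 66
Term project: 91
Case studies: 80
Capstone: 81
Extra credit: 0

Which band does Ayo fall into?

Weighted total:
  Peer review 91 × 0.07 = 6.37
  Discussion 59 × 0.15 = 8.85
  Participation 77 × 0.07 = 5.39
  Studio work 66 × 0.35 = 23.1
  Term project 91 × 0.15 = 13.65
  Case studies 80 × 0.09 = 7.2
  Capstone 81 × 0.12 = 9.72
Sum = 74.28
Extra credit: 74.28 + 0 = 74.28
74.28 is ≥ 70.5 and < 85 → Distinction

Distinction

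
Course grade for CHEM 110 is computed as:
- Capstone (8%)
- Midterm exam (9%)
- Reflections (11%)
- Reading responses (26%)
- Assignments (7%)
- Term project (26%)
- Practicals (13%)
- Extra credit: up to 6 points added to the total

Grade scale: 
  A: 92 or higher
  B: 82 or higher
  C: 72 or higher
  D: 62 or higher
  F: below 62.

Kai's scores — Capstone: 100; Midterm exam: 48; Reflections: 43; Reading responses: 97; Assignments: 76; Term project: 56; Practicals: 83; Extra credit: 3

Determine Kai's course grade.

C

Weighted total:
  Capstone 100 × 0.08 = 8
  Midterm exam 48 × 0.09 = 4.32
  Reflections 43 × 0.11 = 4.73
  Reading responses 97 × 0.26 = 25.22
  Assignments 76 × 0.07 = 5.32
  Term project 56 × 0.26 = 14.56
  Practicals 83 × 0.13 = 10.79
Sum = 72.94
Extra credit: 72.94 + 3 = 75.94
75.94 is ≥ 72 and < 82 → C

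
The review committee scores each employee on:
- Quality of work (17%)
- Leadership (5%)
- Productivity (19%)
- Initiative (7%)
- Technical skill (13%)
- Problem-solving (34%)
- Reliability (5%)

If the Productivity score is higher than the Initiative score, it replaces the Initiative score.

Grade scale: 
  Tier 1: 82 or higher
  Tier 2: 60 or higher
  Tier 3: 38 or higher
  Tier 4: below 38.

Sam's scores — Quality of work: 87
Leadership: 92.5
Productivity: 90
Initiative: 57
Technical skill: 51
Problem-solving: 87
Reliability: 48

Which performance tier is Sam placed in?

Productivity (90) > Initiative (57), so Initiative counts as 90.
Weighted total:
  Quality of work 87 × 0.17 = 14.79
  Leadership 92.5 × 0.05 = 4.625
  Productivity 90 × 0.19 = 17.1
  Initiative 90 × 0.07 = 6.3
  Technical skill 51 × 0.13 = 6.63
  Problem-solving 87 × 0.34 = 29.58
  Reliability 48 × 0.05 = 2.4
Sum = 81.425
81.425 is ≥ 60 and < 82 → Tier 2

Tier 2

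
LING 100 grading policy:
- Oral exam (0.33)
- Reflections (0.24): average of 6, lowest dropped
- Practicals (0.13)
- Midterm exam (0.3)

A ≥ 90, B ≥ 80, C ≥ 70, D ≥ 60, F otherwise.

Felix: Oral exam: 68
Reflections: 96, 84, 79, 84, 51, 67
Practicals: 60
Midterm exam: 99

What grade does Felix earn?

Reflections: drop 51 → average of remaining 5 = 410/5 = 82
Weighted total:
  Oral exam 68 × 0.33 = 22.44
  Reflections 82 × 0.24 = 19.68
  Practicals 60 × 0.13 = 7.8
  Midterm exam 99 × 0.3 = 29.7
Sum = 79.62
79.62 is ≥ 70 and < 80 → C

C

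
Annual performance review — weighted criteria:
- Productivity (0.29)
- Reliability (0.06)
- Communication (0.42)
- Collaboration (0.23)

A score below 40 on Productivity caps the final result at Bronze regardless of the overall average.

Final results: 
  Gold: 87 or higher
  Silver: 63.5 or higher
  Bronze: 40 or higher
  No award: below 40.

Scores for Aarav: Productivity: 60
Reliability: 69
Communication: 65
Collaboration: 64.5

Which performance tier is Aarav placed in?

Silver

Productivity score 60 ≥ 40: minimum met.
Weighted total:
  Productivity 60 × 0.29 = 17.4
  Reliability 69 × 0.06 = 4.14
  Communication 65 × 0.42 = 27.3
  Collaboration 64.5 × 0.23 = 14.835
Sum = 63.675
63.675 is ≥ 63.5 and < 87 → Silver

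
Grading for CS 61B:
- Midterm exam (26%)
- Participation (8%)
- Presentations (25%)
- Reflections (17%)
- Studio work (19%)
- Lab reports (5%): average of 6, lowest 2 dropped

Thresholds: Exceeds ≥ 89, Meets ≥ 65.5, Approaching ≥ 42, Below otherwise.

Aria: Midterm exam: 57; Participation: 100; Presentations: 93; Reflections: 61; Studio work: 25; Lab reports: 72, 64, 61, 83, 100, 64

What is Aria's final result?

Approaching

Lab reports: drop 61, 64 → average of remaining 4 = 319/4 = 79.75
Weighted total:
  Midterm exam 57 × 0.26 = 14.82
  Participation 100 × 0.08 = 8
  Presentations 93 × 0.25 = 23.25
  Reflections 61 × 0.17 = 10.37
  Studio work 25 × 0.19 = 4.75
  Lab reports 79.75 × 0.05 = 3.9875
Sum = 65.1775
65.1775 is ≥ 42 and < 65.5 → Approaching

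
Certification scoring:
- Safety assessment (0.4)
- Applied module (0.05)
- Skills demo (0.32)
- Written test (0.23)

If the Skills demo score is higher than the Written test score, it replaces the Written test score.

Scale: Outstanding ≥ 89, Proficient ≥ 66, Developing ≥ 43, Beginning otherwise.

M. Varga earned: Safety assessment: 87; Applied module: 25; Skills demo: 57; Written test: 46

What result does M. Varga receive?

Skills demo (57) > Written test (46), so Written test counts as 57.
Weighted total:
  Safety assessment 87 × 0.4 = 34.8
  Applied module 25 × 0.05 = 1.25
  Skills demo 57 × 0.32 = 18.24
  Written test 57 × 0.23 = 13.11
Sum = 67.4
67.4 is ≥ 66 and < 89 → Proficient

Proficient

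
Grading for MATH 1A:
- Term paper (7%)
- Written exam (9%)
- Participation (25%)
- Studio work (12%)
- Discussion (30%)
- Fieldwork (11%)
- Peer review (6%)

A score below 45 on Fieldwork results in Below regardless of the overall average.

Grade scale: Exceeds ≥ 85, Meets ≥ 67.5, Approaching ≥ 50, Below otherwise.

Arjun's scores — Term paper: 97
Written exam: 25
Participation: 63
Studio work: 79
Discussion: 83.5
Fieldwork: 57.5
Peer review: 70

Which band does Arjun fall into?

Fieldwork score 57.5 ≥ 45: minimum met.
Weighted total:
  Term paper 97 × 0.07 = 6.79
  Written exam 25 × 0.09 = 2.25
  Participation 63 × 0.25 = 15.75
  Studio work 79 × 0.12 = 9.48
  Discussion 83.5 × 0.3 = 25.05
  Fieldwork 57.5 × 0.11 = 6.325
  Peer review 70 × 0.06 = 4.2
Sum = 69.845
69.845 is ≥ 67.5 and < 85 → Meets

Meets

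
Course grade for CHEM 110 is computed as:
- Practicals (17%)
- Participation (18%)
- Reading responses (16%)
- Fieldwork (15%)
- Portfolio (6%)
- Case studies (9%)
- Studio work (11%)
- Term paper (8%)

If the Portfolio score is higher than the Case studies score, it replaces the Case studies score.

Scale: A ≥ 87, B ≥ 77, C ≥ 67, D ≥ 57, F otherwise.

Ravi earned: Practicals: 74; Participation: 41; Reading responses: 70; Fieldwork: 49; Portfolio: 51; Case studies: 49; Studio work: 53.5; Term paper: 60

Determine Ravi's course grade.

F

Portfolio (51) > Case studies (49), so Case studies counts as 51.
Weighted total:
  Practicals 74 × 0.17 = 12.58
  Participation 41 × 0.18 = 7.38
  Reading responses 70 × 0.16 = 11.2
  Fieldwork 49 × 0.15 = 7.35
  Portfolio 51 × 0.06 = 3.06
  Case studies 51 × 0.09 = 4.59
  Studio work 53.5 × 0.11 = 5.885
  Term paper 60 × 0.08 = 4.8
Sum = 56.845
56.845 < 57 → F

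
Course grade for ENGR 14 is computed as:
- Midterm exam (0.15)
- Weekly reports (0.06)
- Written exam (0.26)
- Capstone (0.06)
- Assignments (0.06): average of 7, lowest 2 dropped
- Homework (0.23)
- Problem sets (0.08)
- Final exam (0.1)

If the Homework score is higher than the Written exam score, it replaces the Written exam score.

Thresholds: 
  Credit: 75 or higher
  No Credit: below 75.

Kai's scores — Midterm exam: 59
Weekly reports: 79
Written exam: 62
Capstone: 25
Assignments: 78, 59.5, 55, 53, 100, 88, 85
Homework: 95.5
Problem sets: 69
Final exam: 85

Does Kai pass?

Credit

Assignments: drop 53, 55 → average of remaining 5 = 410.5/5 = 82.1
Homework (95.5) > Written exam (62), so Written exam counts as 95.5.
Weighted total:
  Midterm exam 59 × 0.15 = 8.85
  Weekly reports 79 × 0.06 = 4.74
  Written exam 95.5 × 0.26 = 24.83
  Capstone 25 × 0.06 = 1.5
  Assignments 82.1 × 0.06 = 4.926
  Homework 95.5 × 0.23 = 21.965
  Problem sets 69 × 0.08 = 5.52
  Final exam 85 × 0.1 = 8.5
Sum = 80.831
80.831 ≥ 75 → Credit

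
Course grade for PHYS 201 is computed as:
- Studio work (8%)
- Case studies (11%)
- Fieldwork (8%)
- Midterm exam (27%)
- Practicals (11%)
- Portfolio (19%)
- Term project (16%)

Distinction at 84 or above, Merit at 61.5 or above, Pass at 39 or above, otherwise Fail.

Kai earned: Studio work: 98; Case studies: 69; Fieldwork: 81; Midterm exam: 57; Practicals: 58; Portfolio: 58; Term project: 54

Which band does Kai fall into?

Weighted total:
  Studio work 98 × 0.08 = 7.84
  Case studies 69 × 0.11 = 7.59
  Fieldwork 81 × 0.08 = 6.48
  Midterm exam 57 × 0.27 = 15.39
  Practicals 58 × 0.11 = 6.38
  Portfolio 58 × 0.19 = 11.02
  Term project 54 × 0.16 = 8.64
Sum = 63.34
63.34 is ≥ 61.5 and < 84 → Merit

Merit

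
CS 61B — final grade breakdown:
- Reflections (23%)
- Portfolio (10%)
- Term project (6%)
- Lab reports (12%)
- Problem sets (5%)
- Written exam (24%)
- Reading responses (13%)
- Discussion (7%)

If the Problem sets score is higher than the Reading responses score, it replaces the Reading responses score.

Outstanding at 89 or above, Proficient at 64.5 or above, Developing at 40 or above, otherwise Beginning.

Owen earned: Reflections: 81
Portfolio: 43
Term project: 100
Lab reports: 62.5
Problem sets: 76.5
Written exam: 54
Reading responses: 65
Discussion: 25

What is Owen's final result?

Problem sets (76.5) > Reading responses (65), so Reading responses counts as 76.5.
Weighted total:
  Reflections 81 × 0.23 = 18.63
  Portfolio 43 × 0.1 = 4.3
  Term project 100 × 0.06 = 6
  Lab reports 62.5 × 0.12 = 7.5
  Problem sets 76.5 × 0.05 = 3.825
  Written exam 54 × 0.24 = 12.96
  Reading responses 76.5 × 0.13 = 9.945
  Discussion 25 × 0.07 = 1.75
Sum = 64.91
64.91 is ≥ 64.5 and < 89 → Proficient

Proficient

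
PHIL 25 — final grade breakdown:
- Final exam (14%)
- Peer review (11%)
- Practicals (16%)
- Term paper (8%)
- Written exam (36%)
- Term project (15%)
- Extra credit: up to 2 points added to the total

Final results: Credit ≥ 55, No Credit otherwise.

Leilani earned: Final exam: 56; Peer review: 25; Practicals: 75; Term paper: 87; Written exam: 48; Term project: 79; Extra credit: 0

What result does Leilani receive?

Credit

Weighted total:
  Final exam 56 × 0.14 = 7.84
  Peer review 25 × 0.11 = 2.75
  Practicals 75 × 0.16 = 12
  Term paper 87 × 0.08 = 6.96
  Written exam 48 × 0.36 = 17.28
  Term project 79 × 0.15 = 11.85
Sum = 58.68
Extra credit: 58.68 + 0 = 58.68
58.68 ≥ 55 → Credit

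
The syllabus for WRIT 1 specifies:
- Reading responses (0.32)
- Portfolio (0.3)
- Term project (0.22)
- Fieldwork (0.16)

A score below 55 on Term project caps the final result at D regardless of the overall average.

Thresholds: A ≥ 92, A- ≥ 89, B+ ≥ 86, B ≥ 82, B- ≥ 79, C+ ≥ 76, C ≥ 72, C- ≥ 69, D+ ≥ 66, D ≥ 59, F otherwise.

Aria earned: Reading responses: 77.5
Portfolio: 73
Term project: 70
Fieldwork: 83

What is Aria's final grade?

C

Term project score 70 ≥ 55: minimum met.
Weighted total:
  Reading responses 77.5 × 0.32 = 24.8
  Portfolio 73 × 0.3 = 21.9
  Term project 70 × 0.22 = 15.4
  Fieldwork 83 × 0.16 = 13.28
Sum = 75.38
75.38 is ≥ 72 and < 76 → C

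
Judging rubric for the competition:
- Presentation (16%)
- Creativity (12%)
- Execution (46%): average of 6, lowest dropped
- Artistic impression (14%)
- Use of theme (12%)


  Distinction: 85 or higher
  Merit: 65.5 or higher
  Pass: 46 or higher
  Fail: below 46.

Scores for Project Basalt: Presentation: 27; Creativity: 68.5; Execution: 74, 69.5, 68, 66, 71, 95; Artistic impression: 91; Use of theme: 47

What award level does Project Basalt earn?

Execution: drop 66 → average of remaining 5 = 377.5/5 = 75.5
Weighted total:
  Presentation 27 × 0.16 = 4.32
  Creativity 68.5 × 0.12 = 8.22
  Execution 75.5 × 0.46 = 34.73
  Artistic impression 91 × 0.14 = 12.74
  Use of theme 47 × 0.12 = 5.64
Sum = 65.65
65.65 is ≥ 65.5 and < 85 → Merit

Merit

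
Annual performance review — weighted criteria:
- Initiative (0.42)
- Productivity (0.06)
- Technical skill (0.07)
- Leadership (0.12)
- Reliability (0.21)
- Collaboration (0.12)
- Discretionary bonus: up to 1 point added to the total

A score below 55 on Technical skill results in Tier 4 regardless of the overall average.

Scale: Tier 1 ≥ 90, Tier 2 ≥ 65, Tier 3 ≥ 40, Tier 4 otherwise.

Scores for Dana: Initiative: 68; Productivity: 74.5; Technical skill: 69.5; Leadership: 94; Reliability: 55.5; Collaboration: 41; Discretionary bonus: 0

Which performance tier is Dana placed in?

Technical skill score 69.5 ≥ 55: minimum met.
Weighted total:
  Initiative 68 × 0.42 = 28.56
  Productivity 74.5 × 0.06 = 4.47
  Technical skill 69.5 × 0.07 = 4.865
  Leadership 94 × 0.12 = 11.28
  Reliability 55.5 × 0.21 = 11.655
  Collaboration 41 × 0.12 = 4.92
Sum = 65.75
Discretionary bonus: 65.75 + 0 = 65.75
65.75 is ≥ 65 and < 90 → Tier 2

Tier 2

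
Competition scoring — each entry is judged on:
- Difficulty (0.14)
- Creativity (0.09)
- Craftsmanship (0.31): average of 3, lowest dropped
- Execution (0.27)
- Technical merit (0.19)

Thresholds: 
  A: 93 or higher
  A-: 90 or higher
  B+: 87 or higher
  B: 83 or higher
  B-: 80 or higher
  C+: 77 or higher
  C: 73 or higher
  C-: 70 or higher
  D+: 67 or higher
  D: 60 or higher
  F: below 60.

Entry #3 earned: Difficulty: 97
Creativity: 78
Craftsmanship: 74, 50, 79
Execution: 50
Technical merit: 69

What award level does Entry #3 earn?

Craftsmanship: drop 50 → average of remaining 2 = 153/2 = 76.5
Weighted total:
  Difficulty 97 × 0.14 = 13.58
  Creativity 78 × 0.09 = 7.02
  Craftsmanship 76.5 × 0.31 = 23.715
  Execution 50 × 0.27 = 13.5
  Technical merit 69 × 0.19 = 13.11
Sum = 70.925
70.925 is ≥ 70 and < 73 → C-

C-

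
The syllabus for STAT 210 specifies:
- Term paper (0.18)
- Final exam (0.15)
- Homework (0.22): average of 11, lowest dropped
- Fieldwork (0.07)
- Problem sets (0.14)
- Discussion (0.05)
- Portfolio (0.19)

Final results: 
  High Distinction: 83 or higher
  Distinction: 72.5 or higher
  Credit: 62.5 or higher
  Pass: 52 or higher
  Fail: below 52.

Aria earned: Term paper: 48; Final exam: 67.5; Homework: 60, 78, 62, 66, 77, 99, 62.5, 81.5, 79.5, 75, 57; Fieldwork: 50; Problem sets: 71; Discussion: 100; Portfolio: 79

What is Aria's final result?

Homework: drop 57 → average of remaining 10 = 740.5/10 = 74.05
Weighted total:
  Term paper 48 × 0.18 = 8.64
  Final exam 67.5 × 0.15 = 10.125
  Homework 74.05 × 0.22 = 16.291
  Fieldwork 50 × 0.07 = 3.5
  Problem sets 71 × 0.14 = 9.94
  Discussion 100 × 0.05 = 5
  Portfolio 79 × 0.19 = 15.01
Sum = 68.506
68.506 is ≥ 62.5 and < 72.5 → Credit

Credit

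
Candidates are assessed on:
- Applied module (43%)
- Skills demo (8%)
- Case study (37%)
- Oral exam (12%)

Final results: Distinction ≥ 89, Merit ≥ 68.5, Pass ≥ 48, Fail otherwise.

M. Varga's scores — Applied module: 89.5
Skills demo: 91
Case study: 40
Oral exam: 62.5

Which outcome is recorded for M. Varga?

Weighted total:
  Applied module 89.5 × 0.43 = 38.485
  Skills demo 91 × 0.08 = 7.28
  Case study 40 × 0.37 = 14.8
  Oral exam 62.5 × 0.12 = 7.5
Sum = 68.065
68.065 is ≥ 48 and < 68.5 → Pass

Pass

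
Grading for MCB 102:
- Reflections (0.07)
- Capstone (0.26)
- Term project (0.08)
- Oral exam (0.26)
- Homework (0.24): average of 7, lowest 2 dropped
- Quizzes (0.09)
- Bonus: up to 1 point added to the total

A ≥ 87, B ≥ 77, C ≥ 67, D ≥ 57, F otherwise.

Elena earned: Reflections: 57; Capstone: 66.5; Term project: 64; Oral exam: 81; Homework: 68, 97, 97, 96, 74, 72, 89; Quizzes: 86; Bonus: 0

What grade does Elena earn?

C

Homework: drop 68, 72 → average of remaining 5 = 453/5 = 90.6
Weighted total:
  Reflections 57 × 0.07 = 3.99
  Capstone 66.5 × 0.26 = 17.29
  Term project 64 × 0.08 = 5.12
  Oral exam 81 × 0.26 = 21.06
  Homework 90.6 × 0.24 = 21.744
  Quizzes 86 × 0.09 = 7.74
Sum = 76.944
Bonus: 76.944 + 0 = 76.944
76.944 is ≥ 67 and < 77 → C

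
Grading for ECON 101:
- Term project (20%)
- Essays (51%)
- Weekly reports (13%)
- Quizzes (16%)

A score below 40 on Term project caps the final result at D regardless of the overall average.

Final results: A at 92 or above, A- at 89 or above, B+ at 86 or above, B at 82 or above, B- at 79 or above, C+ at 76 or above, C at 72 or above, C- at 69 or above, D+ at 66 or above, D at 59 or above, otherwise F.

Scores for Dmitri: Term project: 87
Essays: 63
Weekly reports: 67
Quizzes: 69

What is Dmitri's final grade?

Term project score 87 ≥ 40: minimum met.
Weighted total:
  Term project 87 × 0.2 = 17.4
  Essays 63 × 0.51 = 32.13
  Weekly reports 67 × 0.13 = 8.71
  Quizzes 69 × 0.16 = 11.04
Sum = 69.28
69.28 is ≥ 69 and < 72 → C-

C-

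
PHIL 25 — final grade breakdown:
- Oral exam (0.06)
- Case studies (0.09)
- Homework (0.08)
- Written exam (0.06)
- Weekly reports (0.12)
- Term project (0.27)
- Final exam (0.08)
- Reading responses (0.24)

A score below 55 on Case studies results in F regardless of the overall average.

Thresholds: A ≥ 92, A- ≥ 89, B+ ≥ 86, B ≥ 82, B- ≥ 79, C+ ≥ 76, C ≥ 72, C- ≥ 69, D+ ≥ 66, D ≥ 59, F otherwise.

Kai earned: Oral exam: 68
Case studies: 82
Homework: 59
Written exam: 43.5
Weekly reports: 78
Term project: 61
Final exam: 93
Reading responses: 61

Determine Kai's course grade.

D+

Case studies score 82 ≥ 55: minimum met.
Weighted total:
  Oral exam 68 × 0.06 = 4.08
  Case studies 82 × 0.09 = 7.38
  Homework 59 × 0.08 = 4.72
  Written exam 43.5 × 0.06 = 2.61
  Weekly reports 78 × 0.12 = 9.36
  Term project 61 × 0.27 = 16.47
  Final exam 93 × 0.08 = 7.44
  Reading responses 61 × 0.24 = 14.64
Sum = 66.7
66.7 is ≥ 66 and < 69 → D+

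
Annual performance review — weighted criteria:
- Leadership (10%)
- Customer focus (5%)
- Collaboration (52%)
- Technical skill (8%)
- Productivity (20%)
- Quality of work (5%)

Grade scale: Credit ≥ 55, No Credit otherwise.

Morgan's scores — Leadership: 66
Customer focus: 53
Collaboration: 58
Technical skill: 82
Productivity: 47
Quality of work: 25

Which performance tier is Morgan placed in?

Credit

Weighted total:
  Leadership 66 × 0.1 = 6.6
  Customer focus 53 × 0.05 = 2.65
  Collaboration 58 × 0.52 = 30.16
  Technical skill 82 × 0.08 = 6.56
  Productivity 47 × 0.2 = 9.4
  Quality of work 25 × 0.05 = 1.25
Sum = 56.62
56.62 ≥ 55 → Credit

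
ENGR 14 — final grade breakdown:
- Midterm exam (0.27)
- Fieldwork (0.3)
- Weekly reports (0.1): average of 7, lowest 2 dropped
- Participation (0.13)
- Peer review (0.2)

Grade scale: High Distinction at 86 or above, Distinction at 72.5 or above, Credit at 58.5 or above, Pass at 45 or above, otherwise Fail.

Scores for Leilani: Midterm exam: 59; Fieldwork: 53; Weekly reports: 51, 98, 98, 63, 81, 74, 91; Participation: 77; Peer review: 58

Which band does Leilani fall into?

Weekly reports: drop 51, 63 → average of remaining 5 = 442/5 = 88.4
Weighted total:
  Midterm exam 59 × 0.27 = 15.93
  Fieldwork 53 × 0.3 = 15.9
  Weekly reports 88.4 × 0.1 = 8.84
  Participation 77 × 0.13 = 10.01
  Peer review 58 × 0.2 = 11.6
Sum = 62.28
62.28 is ≥ 58.5 and < 72.5 → Credit

Credit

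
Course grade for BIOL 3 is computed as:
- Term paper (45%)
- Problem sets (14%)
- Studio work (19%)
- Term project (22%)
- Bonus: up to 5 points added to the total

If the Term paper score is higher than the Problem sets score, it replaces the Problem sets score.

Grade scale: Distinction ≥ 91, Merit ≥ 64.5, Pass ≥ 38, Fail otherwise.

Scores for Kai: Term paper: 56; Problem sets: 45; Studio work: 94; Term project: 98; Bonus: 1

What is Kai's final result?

Merit

Term paper (56) > Problem sets (45), so Problem sets counts as 56.
Weighted total:
  Term paper 56 × 0.45 = 25.2
  Problem sets 56 × 0.14 = 7.84
  Studio work 94 × 0.19 = 17.86
  Term project 98 × 0.22 = 21.56
Sum = 72.46
Bonus: 72.46 + 1 = 73.46
73.46 is ≥ 64.5 and < 91 → Merit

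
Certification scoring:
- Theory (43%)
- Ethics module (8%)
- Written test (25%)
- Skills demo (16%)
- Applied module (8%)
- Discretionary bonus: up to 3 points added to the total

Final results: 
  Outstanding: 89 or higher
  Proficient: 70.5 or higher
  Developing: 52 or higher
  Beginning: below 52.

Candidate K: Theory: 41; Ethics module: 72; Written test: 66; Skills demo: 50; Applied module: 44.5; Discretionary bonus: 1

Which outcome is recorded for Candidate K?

Weighted total:
  Theory 41 × 0.43 = 17.63
  Ethics module 72 × 0.08 = 5.76
  Written test 66 × 0.25 = 16.5
  Skills demo 50 × 0.16 = 8
  Applied module 44.5 × 0.08 = 3.56
Sum = 51.45
Discretionary bonus: 51.45 + 1 = 52.45
52.45 is ≥ 52 and < 70.5 → Developing

Developing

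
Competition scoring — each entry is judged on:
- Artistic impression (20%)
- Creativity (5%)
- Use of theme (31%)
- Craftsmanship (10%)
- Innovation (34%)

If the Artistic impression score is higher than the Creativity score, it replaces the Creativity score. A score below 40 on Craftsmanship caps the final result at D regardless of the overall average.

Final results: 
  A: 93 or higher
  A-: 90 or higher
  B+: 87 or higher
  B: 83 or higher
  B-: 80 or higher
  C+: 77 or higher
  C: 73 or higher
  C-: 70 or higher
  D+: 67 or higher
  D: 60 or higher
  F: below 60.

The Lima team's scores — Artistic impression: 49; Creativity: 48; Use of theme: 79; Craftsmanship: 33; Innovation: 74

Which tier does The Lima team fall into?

D

Artistic impression (49) > Creativity (48), so Creativity counts as 49.
Craftsmanship score 33 < 40: minimum not met.
Weighted total:
  Artistic impression 49 × 0.2 = 9.8
  Creativity 49 × 0.05 = 2.45
  Use of theme 79 × 0.31 = 24.49
  Craftsmanship 33 × 0.1 = 3.3
  Innovation 74 × 0.34 = 25.16
Sum = 65.2
65.2 would be D; cap at D applies → D.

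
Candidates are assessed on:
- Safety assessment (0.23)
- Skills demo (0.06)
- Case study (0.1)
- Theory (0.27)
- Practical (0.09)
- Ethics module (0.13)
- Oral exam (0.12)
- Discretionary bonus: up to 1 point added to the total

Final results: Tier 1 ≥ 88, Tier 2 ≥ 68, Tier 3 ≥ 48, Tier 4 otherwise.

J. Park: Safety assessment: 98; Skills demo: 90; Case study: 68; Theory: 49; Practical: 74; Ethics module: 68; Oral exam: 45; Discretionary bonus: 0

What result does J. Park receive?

Weighted total:
  Safety assessment 98 × 0.23 = 22.54
  Skills demo 90 × 0.06 = 5.4
  Case study 68 × 0.1 = 6.8
  Theory 49 × 0.27 = 13.23
  Practical 74 × 0.09 = 6.66
  Ethics module 68 × 0.13 = 8.84
  Oral exam 45 × 0.12 = 5.4
Sum = 68.87
Discretionary bonus: 68.87 + 0 = 68.87
68.87 is ≥ 68 and < 88 → Tier 2

Tier 2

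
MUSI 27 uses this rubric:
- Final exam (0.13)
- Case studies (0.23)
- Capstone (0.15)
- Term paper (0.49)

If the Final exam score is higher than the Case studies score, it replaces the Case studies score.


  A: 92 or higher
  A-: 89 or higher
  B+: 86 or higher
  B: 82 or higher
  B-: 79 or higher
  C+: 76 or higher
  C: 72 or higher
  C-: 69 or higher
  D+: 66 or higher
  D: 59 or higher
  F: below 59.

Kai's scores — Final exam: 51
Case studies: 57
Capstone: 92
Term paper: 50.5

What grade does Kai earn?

Final exam (51) ≤ Case studies (57), so Case studies stays at 57.
Weighted total:
  Final exam 51 × 0.13 = 6.63
  Case studies 57 × 0.23 = 13.11
  Capstone 92 × 0.15 = 13.8
  Term paper 50.5 × 0.49 = 24.745
Sum = 58.285
58.285 < 59 → F

F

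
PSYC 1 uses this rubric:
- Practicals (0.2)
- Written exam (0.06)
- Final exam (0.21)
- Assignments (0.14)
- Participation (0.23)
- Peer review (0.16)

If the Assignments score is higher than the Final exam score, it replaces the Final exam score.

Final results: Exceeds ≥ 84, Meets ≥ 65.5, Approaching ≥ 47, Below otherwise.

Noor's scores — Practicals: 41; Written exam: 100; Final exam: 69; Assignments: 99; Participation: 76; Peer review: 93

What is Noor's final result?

Meets

Assignments (99) > Final exam (69), so Final exam counts as 99.
Weighted total:
  Practicals 41 × 0.2 = 8.2
  Written exam 100 × 0.06 = 6
  Final exam 99 × 0.21 = 20.79
  Assignments 99 × 0.14 = 13.86
  Participation 76 × 0.23 = 17.48
  Peer review 93 × 0.16 = 14.88
Sum = 81.21
81.21 is ≥ 65.5 and < 84 → Meets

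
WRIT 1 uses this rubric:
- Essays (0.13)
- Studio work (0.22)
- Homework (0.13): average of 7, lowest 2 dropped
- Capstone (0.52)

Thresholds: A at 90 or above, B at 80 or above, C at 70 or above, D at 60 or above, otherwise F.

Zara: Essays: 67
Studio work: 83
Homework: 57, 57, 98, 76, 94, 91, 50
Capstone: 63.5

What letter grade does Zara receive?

Homework: drop 50, 57 → average of remaining 5 = 416/5 = 83.2
Weighted total:
  Essays 67 × 0.13 = 8.71
  Studio work 83 × 0.22 = 18.26
  Homework 83.2 × 0.13 = 10.816
  Capstone 63.5 × 0.52 = 33.02
Sum = 70.806
70.806 is ≥ 70 and < 80 → C

C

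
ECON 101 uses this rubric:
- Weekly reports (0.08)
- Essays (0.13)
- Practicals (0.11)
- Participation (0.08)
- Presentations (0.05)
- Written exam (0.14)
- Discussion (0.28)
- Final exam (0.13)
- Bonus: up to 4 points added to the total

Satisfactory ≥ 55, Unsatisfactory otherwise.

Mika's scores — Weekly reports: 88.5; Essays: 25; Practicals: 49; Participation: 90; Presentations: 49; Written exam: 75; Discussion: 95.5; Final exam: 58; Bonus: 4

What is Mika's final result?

Weighted total:
  Weekly reports 88.5 × 0.08 = 7.08
  Essays 25 × 0.13 = 3.25
  Practicals 49 × 0.11 = 5.39
  Participation 90 × 0.08 = 7.2
  Presentations 49 × 0.05 = 2.45
  Written exam 75 × 0.14 = 10.5
  Discussion 95.5 × 0.28 = 26.74
  Final exam 58 × 0.13 = 7.54
Sum = 70.15
Bonus: 70.15 + 4 = 74.15
74.15 ≥ 55 → Satisfactory

Satisfactory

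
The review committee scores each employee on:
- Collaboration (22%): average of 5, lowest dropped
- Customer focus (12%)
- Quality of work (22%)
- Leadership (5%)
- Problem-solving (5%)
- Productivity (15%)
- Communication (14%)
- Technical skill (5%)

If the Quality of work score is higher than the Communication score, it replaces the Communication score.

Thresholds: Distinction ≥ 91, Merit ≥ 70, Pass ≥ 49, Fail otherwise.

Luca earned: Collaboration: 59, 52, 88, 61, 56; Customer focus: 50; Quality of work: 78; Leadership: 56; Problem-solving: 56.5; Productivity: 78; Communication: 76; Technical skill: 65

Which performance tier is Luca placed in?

Pass

Collaboration: drop 52 → average of remaining 4 = 264/4 = 66
Quality of work (78) > Communication (76), so Communication counts as 78.
Weighted total:
  Collaboration 66 × 0.22 = 14.52
  Customer focus 50 × 0.12 = 6
  Quality of work 78 × 0.22 = 17.16
  Leadership 56 × 0.05 = 2.8
  Problem-solving 56.5 × 0.05 = 2.825
  Productivity 78 × 0.15 = 11.7
  Communication 78 × 0.14 = 10.92
  Technical skill 65 × 0.05 = 3.25
Sum = 69.175
69.175 is ≥ 49 and < 70 → Pass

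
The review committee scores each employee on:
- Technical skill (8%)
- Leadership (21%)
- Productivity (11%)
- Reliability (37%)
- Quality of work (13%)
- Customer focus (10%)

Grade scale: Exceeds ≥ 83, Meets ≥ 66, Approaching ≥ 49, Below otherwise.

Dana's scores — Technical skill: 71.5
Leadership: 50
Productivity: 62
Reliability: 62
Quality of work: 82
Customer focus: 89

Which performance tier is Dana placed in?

Approaching

Weighted total:
  Technical skill 71.5 × 0.08 = 5.72
  Leadership 50 × 0.21 = 10.5
  Productivity 62 × 0.11 = 6.82
  Reliability 62 × 0.37 = 22.94
  Quality of work 82 × 0.13 = 10.66
  Customer focus 89 × 0.1 = 8.9
Sum = 65.54
65.54 is ≥ 49 and < 66 → Approaching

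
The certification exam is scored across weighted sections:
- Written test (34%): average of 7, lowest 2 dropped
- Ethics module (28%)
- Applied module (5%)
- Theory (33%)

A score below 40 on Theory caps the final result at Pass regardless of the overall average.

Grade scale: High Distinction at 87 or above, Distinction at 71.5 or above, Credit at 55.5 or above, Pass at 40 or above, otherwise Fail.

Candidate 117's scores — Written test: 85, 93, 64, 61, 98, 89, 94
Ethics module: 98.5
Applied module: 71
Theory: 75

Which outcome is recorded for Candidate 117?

Written test: drop 61, 64 → average of remaining 5 = 459/5 = 91.8
Theory score 75 ≥ 40: minimum met.
Weighted total:
  Written test 91.8 × 0.34 = 31.212
  Ethics module 98.5 × 0.28 = 27.58
  Applied module 71 × 0.05 = 3.55
  Theory 75 × 0.33 = 24.75
Sum = 87.092
87.092 ≥ 87 → High Distinction

High Distinction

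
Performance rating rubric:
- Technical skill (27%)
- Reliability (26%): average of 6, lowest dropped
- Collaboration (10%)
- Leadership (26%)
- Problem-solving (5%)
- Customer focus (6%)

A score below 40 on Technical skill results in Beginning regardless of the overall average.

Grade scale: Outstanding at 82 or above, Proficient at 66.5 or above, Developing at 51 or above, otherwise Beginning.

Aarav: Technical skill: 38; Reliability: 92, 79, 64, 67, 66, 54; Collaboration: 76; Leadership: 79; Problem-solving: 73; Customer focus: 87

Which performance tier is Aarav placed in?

Beginning

Reliability: drop 54 → average of remaining 5 = 368/5 = 73.6
Technical skill score 38 < 40: minimum not met.
Weighted total:
  Technical skill 38 × 0.27 = 10.26
  Reliability 73.6 × 0.26 = 19.136
  Collaboration 76 × 0.1 = 7.6
  Leadership 79 × 0.26 = 20.54
  Problem-solving 73 × 0.05 = 3.65
  Customer focus 87 × 0.06 = 5.22
Sum = 66.406
Because the Technical skill minimum was not met, the result is Beginning.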